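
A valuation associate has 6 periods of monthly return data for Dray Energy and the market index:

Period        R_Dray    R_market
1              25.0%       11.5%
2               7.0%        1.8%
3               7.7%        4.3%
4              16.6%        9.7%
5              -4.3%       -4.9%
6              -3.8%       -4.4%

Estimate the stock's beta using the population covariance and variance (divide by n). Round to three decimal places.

1.632

Mean R_i = (25.0 + 7.0 + 7.7 + 16.6 − 4.3 − 3.8) / 6 = 8.0333%
Mean R_m = (11.5 + 1.8 + 4.3 + 9.7 − 4.9 − 4.4) / 6 = 3.0000%
Σ(R_i − R̄_i)(R_m − R̄_m) = 387.4200  ⇒  Cov = 387.4200 / 6 = 64.5700
Σ(R_m − R̄_m)² = 237.4400  ⇒  Var(R_m) = 237.4400 / 6 = 39.5733
β = Cov / Var(R_m) = 64.5700 / 39.5733 = 1.6317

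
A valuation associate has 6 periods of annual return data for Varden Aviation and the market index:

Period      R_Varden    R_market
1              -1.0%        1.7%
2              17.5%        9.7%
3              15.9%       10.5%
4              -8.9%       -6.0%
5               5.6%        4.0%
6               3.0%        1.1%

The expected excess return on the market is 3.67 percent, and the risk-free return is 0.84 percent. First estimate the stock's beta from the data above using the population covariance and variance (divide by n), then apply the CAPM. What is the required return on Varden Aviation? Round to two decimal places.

6.76%

Mean R_i = (-1.0 + 17.5 + 15.9 − 8.9 + 5.6 + 3.0) / 6 = 5.3500%
Mean R_m = (1.7 + 9.7 + 10.5 − 6.0 + 4.0 + 1.1) / 6 = 3.5000%
Σ(R_i − R̄_i)(R_m − R̄_m) = 301.7500  ⇒  Cov = 301.7500 / 6 = 50.2917
Σ(R_m − R̄_m)² = 186.9400  ⇒  Var(R_m) = 186.9400 / 6 = 31.1567
β = Cov / Var(R_m) = 50.2917 / 31.1567 = 1.6142
E(R) = R_f + β × MRP = 0.84% + 1.6142 × 3.67% = 6.76%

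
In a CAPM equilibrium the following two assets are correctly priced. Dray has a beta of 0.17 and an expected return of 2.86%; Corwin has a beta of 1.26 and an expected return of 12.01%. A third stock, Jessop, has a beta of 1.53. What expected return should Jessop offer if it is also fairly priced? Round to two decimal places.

14.28%

MRP (SML slope) = (12.01% − 2.86%) / (1.26 − 0.17) = 9.15% / 1.09 = 8.3945%
R_f (intercept) = 2.86% − 0.17 × 8.3945% = 1.4329%
E(R_Jessop) = R_f + β × MRP = 1.4329% + 1.53 × 8.3945% = 14.28%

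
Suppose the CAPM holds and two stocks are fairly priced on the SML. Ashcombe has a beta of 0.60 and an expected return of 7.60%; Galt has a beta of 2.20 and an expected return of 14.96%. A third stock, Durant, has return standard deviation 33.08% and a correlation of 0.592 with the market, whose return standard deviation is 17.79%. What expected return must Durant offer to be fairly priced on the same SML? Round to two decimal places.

9.90%

MRP = (14.96% − 7.60%) / (2.20 − 0.60) = 4.6000%
R_f = 7.60% − 0.60 × 4.6000% = 4.8400%
β_Durant = ρ·σ_i/σ_m = 0.592 × 33.08 / 17.79 = 1.1008
E(R_Durant) = R_f + β × MRP = 4.8400% + 1.1008 × 4.6000% = 9.90%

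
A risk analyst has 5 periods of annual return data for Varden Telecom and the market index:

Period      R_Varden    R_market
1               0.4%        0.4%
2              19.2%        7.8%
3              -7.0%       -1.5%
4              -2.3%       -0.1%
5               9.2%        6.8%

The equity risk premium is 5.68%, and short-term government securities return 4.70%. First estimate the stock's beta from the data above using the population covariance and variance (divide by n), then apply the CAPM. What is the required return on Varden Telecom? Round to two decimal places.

17.90%

Mean R_i = (0.4 + 19.2 − 7.0 − 2.3 + 9.2) / 5 = 3.9000%
Mean R_m = (0.4 + 7.8 − 1.5 − 0.1 + 6.8) / 5 = 2.6800%
Σ(R_i − R̄_i)(R_m − R̄_m) = 170.9500  ⇒  Cov = 170.9500 / 5 = 34.1900
Σ(R_m − R̄_m)² = 73.5880  ⇒  Var(R_m) = 73.5880 / 5 = 14.7176
β = Cov / Var(R_m) = 34.1900 / 14.7176 = 2.3231
E(R) = R_f + β × MRP = 4.70% + 2.3231 × 5.68% = 17.90%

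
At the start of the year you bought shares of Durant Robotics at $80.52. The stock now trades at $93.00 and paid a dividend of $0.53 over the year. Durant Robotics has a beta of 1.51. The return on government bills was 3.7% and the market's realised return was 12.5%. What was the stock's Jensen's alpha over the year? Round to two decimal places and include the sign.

Realised HPR = (P1 + D1 − P0) / P0 = (93.00 + 0.53 − 80.52) / 80.52 = 13.01 / 80.52 = 16.1575%
MRP = 12.5% − 3.7% = 8.80%
CAPM required = R_f + β·MRP = 3.7% + 1.51 × 8.8% = 16.9880%
α = realised − required = 16.1575% − 16.9880% = -0.83%

-0.83%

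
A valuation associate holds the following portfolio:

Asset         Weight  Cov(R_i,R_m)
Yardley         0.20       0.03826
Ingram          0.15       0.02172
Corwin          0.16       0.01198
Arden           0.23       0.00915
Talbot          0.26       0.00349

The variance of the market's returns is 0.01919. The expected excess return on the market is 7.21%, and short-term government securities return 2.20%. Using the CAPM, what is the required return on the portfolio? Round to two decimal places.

8.15%

β_Yardley = 0.03826 / 0.01919 = 1.9937
β_Ingram = 0.02172 / 0.01919 = 1.1318
β_Corwin = 0.01198 / 0.01919 = 0.6243
β_Arden = 0.00915 / 0.01919 = 0.4768
β_Talbot = 0.00349 / 0.01919 = 0.1819
β_P = Σ w_i β_i = 0.20×1.9937 + 0.15×1.1318 + 0.16×0.6243 + 0.23×0.4768 + 0.26×0.1819 = 0.8254
E(R_P) = R_f + β_P × MRP = 2.20% + 0.8254 × 7.21% = 8.15%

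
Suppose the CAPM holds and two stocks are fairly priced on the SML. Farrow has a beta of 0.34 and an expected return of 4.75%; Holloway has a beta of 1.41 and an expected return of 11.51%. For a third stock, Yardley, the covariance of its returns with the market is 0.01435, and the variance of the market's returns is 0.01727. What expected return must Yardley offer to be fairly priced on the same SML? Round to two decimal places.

MRP = (11.51% − 4.75%) / (1.41 − 0.34) = 6.3178%
R_f = 4.75% − 0.34 × 6.3178% = 2.6019%
β_Yardley = Cov / Var(R_m) = 0.01435 / 0.01727 = 0.8309
E(R_Yardley) = R_f + β × MRP = 2.6019% + 0.8309 × 6.3178% = 7.85%

7.85%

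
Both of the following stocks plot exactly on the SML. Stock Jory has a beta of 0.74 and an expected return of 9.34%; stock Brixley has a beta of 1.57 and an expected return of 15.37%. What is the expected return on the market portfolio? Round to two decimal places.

Both satisfy E(R) = R_f + β·MRP, so the slope of the SML is
MRP = (15.37% − 9.34%) / (1.57 − 0.74) = 6.03% / 0.83 = 7.2651%
R_f = E(R_Jory) − β_Jory·MRP = 9.34% − 0.74 × 7.2651% = 3.9638%
E(R_m) = R_f + MRP = 3.9638% + 7.2651% = 11.23%

11.23%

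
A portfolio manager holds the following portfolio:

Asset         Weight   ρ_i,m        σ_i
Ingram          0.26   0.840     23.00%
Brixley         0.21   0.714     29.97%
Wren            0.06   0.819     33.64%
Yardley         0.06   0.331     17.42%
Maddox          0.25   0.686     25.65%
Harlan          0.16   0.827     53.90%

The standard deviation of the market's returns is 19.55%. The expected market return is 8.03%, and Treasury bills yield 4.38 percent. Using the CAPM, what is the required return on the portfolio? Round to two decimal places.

β_Ingram = 0.840 × 23.00% / 19.55% = 0.9882
β_Brixley = 0.714 × 29.97% / 19.55% = 1.0946
β_Wren = 0.819 × 33.64% / 19.55% = 1.4093
β_Yardley = 0.331 × 17.42% / 19.55% = 0.2949
β_Maddox = 0.686 × 25.65% / 19.55% = 0.9000
β_Harlan = 0.827 × 53.90% / 19.55% = 2.2801
β_P = Σ w_i β_i = 0.26×0.9882 + 0.21×1.0946 + 0.06×1.4093 + 0.06×0.2949 + 0.25×0.9000 + 0.16×2.2801 = 1.1789
MRP = 8.03% − 4.38% = 3.65%
E(R_P) = R_f + β_P × MRP = 4.38% + 1.1789 × 3.65% = 8.68%

8.68%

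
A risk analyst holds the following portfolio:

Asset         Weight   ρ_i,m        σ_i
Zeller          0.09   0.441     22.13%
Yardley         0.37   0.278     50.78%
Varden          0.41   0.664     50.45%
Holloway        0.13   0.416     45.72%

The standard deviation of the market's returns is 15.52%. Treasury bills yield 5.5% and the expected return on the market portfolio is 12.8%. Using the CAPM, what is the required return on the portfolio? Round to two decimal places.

β_Zeller = 0.441 × 22.13% / 15.52% = 0.6288
β_Yardley = 0.278 × 50.78% / 15.52% = 0.9096
β_Varden = 0.664 × 50.45% / 15.52% = 2.1584
β_Holloway = 0.416 × 45.72% / 15.52% = 1.2255
β_P = Σ w_i β_i = 0.09×0.6288 + 0.37×0.9096 + 0.41×2.1584 + 0.13×1.2255 = 1.4374
MRP = 12.8% − 5.5% = 7.30%
E(R_P) = R_f + β_P × MRP = 5.5% + 1.4374 × 7.3% = 15.99%

15.99%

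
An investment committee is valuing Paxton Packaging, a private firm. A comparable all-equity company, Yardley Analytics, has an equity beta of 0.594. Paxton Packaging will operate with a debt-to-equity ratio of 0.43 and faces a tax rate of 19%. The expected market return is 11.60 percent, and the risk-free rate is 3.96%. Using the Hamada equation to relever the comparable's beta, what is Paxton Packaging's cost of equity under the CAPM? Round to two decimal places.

10.08%

β_L = β_U × [1 + (1 − t)(D/E)] = 0.594 × [1 + (1 − 0.19) × 0.43]
    = 0.594 × [1 + 0.81 × 0.43] = 0.594 × 1.3483 = 0.8009
MRP = 11.60% − 3.96% = 7.64%
E(R) = R_f + β_L × MRP = 3.96% + 0.8009 × 7.64% = 10.08%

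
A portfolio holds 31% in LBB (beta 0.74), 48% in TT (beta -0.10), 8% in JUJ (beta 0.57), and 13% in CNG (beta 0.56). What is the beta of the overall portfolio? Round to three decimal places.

0.300

β_P = Σ w_i β_i = 0.31×0.74 + 0.48×-0.10 + 0.08×0.57 + 0.13×0.56 = 0.2998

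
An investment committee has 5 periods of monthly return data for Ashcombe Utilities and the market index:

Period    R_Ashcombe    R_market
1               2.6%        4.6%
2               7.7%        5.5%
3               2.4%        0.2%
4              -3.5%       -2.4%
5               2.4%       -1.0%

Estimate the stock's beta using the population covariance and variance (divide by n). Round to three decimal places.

Mean R_i = (2.6 + 7.7 + 2.4 − 3.5 + 2.4) / 5 = 2.3200%
Mean R_m = (4.6 + 5.5 + 0.2 − 2.4 − 1.0) / 5 = 1.3800%
Σ(R_i − R̄_i)(R_m − R̄_m) = 44.7820  ⇒  Cov = 44.7820 / 5 = 8.9564
Σ(R_m − R̄_m)² = 48.6880  ⇒  Var(R_m) = 48.6880 / 5 = 9.7376
β = Cov / Var(R_m) = 8.9564 / 9.7376 = 0.9198

0.920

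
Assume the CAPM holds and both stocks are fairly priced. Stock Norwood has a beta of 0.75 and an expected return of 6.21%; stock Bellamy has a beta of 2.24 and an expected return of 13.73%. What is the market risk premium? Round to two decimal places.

Both satisfy E(R) = R_f + β·MRP, so the slope of the SML is
MRP = (13.73% − 6.21%) / (2.24 − 0.75) = 7.52% / 1.49 = 5.0470%

5.05%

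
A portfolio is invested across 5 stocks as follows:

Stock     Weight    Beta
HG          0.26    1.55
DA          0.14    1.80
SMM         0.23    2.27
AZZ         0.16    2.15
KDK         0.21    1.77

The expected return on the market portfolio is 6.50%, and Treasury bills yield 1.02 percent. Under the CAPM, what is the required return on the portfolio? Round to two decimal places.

β_P = Σ w_i β_i = 0.26×1.55 + 0.14×1.80 + 0.23×2.27 + 0.16×2.15 + 0.21×1.77 = 1.8928
MRP = 6.50% − 1.02% = 5.48%
E(R_P) = R_f + β_P × MRP = 1.02% + 1.8928 × 5.48% = 11.39%

11.39%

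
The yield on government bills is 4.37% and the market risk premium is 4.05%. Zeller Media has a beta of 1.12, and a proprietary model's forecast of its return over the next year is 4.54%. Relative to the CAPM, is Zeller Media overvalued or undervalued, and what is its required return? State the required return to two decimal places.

Overvalued; required return 8.91%

Required return = R_f + β·MRP = 4.37% + 1.12 × 4.05% = 8.91%
Forecast 4.54% < required 8.91% → the stock plots below the SML → overvalued.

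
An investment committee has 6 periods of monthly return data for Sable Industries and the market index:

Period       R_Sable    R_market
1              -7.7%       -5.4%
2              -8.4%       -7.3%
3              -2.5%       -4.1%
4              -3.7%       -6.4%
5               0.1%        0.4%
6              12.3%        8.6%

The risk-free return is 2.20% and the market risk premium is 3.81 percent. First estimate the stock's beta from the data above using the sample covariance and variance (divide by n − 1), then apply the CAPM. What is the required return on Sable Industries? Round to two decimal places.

Mean R_i = (-7.7 − 8.4 − 2.5 − 3.7 + 0.1 + 12.3) / 6 = -1.6500%
Mean R_m = (-5.4 − 7.3 − 4.1 − 6.4 + 0.4 + 8.6) / 6 = -2.3667%
Σ(R_i − R̄_i)(R_m − R̄_m) = 219.2200  ⇒  Cov = 219.2200 / 5 = 43.8440
Σ(R_m − R̄_m)² = 180.7333  ⇒  Var(R_m) = 180.7333 / 5 = 36.1467
β = Cov / Var(R_m) = 43.8440 / 36.1467 = 1.2129
E(R) = R_f + β × MRP = 2.20% + 1.2129 × 3.81% = 6.82%

6.82%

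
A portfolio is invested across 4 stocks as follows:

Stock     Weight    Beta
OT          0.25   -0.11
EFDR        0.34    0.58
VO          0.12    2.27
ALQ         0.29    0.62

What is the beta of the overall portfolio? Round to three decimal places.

β_P = Σ w_i β_i = 0.25×-0.11 + 0.34×0.58 + 0.12×2.27 + 0.29×0.62 = 0.6219

0.622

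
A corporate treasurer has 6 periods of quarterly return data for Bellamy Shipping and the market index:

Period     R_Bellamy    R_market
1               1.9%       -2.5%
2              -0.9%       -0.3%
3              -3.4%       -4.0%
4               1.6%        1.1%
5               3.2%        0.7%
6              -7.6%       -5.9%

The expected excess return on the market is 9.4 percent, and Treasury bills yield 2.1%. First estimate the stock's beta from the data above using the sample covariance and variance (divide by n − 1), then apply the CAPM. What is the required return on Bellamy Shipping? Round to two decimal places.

Mean R_i = (1.9 − 0.9 − 3.4 + 1.6 + 3.2 − 7.6) / 6 = -0.8667%
Mean R_m = (-2.5 − 0.3 − 4.0 + 1.1 + 0.7 − 5.9) / 6 = -1.8167%
Σ(R_i − R̄_i)(R_m − R̄_m) = 48.5133  ⇒  Cov = 48.5133 / 5 = 9.7027
Σ(R_m − R̄_m)² = 39.0483  ⇒  Var(R_m) = 39.0483 / 5 = 7.8097
β = Cov / Var(R_m) = 9.7027 / 7.8097 = 1.2424
E(R) = R_f + β × MRP = 2.1% + 1.2424 × 9.4% = 13.78%

13.78%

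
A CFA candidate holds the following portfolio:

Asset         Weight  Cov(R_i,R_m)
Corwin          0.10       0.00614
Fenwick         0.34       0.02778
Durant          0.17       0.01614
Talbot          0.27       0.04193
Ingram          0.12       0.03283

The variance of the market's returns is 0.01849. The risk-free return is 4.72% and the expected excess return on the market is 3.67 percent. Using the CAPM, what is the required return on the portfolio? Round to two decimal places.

β_Corwin = 0.00614 / 0.01849 = 0.3321
β_Fenwick = 0.02778 / 0.01849 = 1.5024
β_Durant = 0.01614 / 0.01849 = 0.8729
β_Talbot = 0.04193 / 0.01849 = 2.2677
β_Ingram = 0.03283 / 0.01849 = 1.7756
β_P = Σ w_i β_i = 0.10×0.3321 + 0.34×1.5024 + 0.17×0.8729 + 0.27×2.2677 + 0.12×1.7756 = 1.5178
E(R_P) = R_f + β_P × MRP = 4.72% + 1.5178 × 3.67% = 10.29%

10.29%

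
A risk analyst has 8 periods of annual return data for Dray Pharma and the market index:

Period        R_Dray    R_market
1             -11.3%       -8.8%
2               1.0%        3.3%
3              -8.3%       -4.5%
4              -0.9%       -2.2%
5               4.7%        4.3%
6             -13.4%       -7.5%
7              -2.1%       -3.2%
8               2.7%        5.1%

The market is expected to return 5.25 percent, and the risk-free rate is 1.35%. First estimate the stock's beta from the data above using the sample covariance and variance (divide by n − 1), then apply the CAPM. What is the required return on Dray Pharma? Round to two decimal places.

5.93%

Mean R_i = (-11.3 + 1.0 − 8.3 − 0.9 + 4.7 − 13.4 − 2.1 + 2.7) / 8 = -3.4500%
Mean R_m = (-8.8 + 3.3 − 4.5 − 2.2 + 4.3 − 7.5 − 3.2 + 5.1) / 8 = -1.6875%
Σ(R_i − R̄_i)(R_m − R̄_m) = 236.6950  ⇒  Cov = 236.6950 / 7 = 33.8136
Σ(R_m − R̄_m)² = 201.6288  ⇒  Var(R_m) = 201.6288 / 7 = 28.8041
β = Cov / Var(R_m) = 33.8136 / 28.8041 = 1.1739
MRP = 5.25% − 1.35% = 3.90%
E(R) = R_f + β × MRP = 1.35% + 1.1739 × 3.90% = 5.93%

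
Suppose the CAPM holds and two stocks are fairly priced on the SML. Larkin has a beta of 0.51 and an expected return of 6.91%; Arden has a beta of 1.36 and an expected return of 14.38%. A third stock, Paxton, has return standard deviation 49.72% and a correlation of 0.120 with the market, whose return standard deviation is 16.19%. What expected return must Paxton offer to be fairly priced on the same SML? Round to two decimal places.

MRP = (14.38% − 6.91%) / (1.36 − 0.51) = 8.7882%
R_f = 6.91% − 0.51 × 8.7882% = 2.4280%
β_Paxton = ρ·σ_i/σ_m = 0.120 × 49.72 / 16.19 = 0.3685
E(R_Paxton) = R_f + β × MRP = 2.4280% + 0.3685 × 8.7882% = 5.67%

5.67%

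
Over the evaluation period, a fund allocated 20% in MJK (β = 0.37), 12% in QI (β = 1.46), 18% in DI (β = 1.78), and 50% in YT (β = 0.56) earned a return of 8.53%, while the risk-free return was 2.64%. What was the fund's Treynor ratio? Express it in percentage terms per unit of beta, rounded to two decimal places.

6.93%

β_P = 0.20×0.37 + 0.12×1.46 + 0.18×1.78 + 0.50×0.56 = 0.8496
Treynor = (R_P − R_f) / β_P = (8.53% − 2.64%) / 0.8496 = 5.89% / 0.8496 = 6.93%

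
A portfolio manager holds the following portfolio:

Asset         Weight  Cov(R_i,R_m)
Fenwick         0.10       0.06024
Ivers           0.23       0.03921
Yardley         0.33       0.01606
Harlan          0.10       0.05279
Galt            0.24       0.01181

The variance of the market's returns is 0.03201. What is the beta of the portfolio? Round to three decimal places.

β_Fenwick = 0.06024 / 0.03201 = 1.8819
β_Ivers = 0.03921 / 0.03201 = 1.2249
β_Yardley = 0.01606 / 0.03201 = 0.5017
β_Harlan = 0.05279 / 0.03201 = 1.6492
β_Galt = 0.01181 / 0.03201 = 0.3689
β_P = Σ w_i β_i = 0.10×1.8819 + 0.23×1.2249 + 0.33×0.5017 + 0.10×1.6492 + 0.24×0.3689 = 0.8889

0.889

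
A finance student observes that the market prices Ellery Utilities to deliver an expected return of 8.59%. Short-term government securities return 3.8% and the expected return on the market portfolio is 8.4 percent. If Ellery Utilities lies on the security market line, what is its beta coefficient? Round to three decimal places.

1.041

MRP = 8.4% − 3.8% = 4.60%
β = (E(R) − R_f) / MRP = (8.59% − 3.8%) / 4.6% = 4.79% / 4.6% = 1.041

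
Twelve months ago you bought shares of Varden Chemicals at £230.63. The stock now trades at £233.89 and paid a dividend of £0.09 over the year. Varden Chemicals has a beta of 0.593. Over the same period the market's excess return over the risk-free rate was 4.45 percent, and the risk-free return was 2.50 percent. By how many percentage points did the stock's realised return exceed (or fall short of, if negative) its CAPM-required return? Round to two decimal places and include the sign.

-3.69%

Realised HPR = (P1 + D1 − P0) / P0 = (233.89 + 0.09 − 230.63) / 230.63 = 3.35 / 230.63 = 1.4525%
CAPM required = R_f + β·MRP = 2.50% + 0.593 × 4.45% = 5.13885%
α = realised − required = 1.4525% − 5.13885% = -3.69%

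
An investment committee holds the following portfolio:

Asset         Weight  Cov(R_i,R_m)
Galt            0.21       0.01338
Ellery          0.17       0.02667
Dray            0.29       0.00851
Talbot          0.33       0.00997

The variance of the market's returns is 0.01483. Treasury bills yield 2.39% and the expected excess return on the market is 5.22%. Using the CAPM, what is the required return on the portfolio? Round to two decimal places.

7.00%

β_Galt = 0.01338 / 0.01483 = 0.9022
β_Ellery = 0.02667 / 0.01483 = 1.7984
β_Dray = 0.00851 / 0.01483 = 0.5738
β_Talbot = 0.00997 / 0.01483 = 0.6723
β_P = Σ w_i β_i = 0.21×0.9022 + 0.17×1.7984 + 0.29×0.5738 + 0.33×0.6723 = 0.8835
E(R_P) = R_f + β_P × MRP = 2.39% + 0.8835 × 5.22% = 7.00%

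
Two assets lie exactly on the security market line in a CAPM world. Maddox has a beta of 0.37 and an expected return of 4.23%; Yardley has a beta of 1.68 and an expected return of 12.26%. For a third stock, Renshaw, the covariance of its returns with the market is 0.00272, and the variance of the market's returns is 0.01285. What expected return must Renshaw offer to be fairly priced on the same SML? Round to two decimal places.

3.26%

MRP = (12.26% − 4.23%) / (1.68 − 0.37) = 6.1298%
R_f = 4.23% − 0.37 × 6.1298% = 1.9620%
β_Renshaw = Cov / Var(R_m) = 0.00272 / 0.01285 = 0.2117
E(R_Renshaw) = R_f + β × MRP = 1.9620% + 0.2117 × 6.1298% = 3.26%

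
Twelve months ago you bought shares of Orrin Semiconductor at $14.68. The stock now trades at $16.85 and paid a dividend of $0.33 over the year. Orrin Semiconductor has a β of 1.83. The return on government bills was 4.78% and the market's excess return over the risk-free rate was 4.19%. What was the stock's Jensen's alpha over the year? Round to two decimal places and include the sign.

Realised HPR = (P1 + D1 − P0) / P0 = (16.85 + 0.33 − 14.68) / 14.68 = 2.50 / 14.68 = 17.0300%
CAPM required = R_f + β·MRP = 4.78% + 1.83 × 4.19% = 12.4477%
α = realised − required = 17.0300% − 12.4477% = +4.58%

+4.58%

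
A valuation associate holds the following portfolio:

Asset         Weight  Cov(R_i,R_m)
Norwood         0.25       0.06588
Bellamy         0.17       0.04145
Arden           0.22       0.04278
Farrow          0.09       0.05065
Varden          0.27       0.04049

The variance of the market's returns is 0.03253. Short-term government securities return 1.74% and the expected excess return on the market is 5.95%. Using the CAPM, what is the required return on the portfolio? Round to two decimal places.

10.60%

β_Norwood = 0.06588 / 0.03253 = 2.0252
β_Bellamy = 0.04145 / 0.03253 = 1.2742
β_Arden = 0.04278 / 0.03253 = 1.3151
β_Farrow = 0.05065 / 0.03253 = 1.5570
β_Varden = 0.04049 / 0.03253 = 1.2447
β_P = Σ w_i β_i = 0.25×2.0252 + 0.17×1.2742 + 0.22×1.3151 + 0.09×1.5570 + 0.27×1.2447 = 1.4884
E(R_P) = R_f + β_P × MRP = 1.74% + 1.4884 × 5.95% = 10.60%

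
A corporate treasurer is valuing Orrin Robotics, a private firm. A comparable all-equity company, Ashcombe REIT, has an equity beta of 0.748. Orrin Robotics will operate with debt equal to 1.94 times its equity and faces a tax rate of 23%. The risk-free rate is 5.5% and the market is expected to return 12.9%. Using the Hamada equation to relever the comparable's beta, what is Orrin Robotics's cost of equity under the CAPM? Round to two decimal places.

β_L = β_U × [1 + (1 − t)(D/E)] = 0.748 × [1 + (1 − 0.23) × 1.94]
    = 0.748 × [1 + 0.77 × 1.94] = 0.748 × 2.4938 = 1.8654
MRP = 12.9% − 5.5% = 7.40%
E(R) = R_f + β_L × MRP = 5.5% + 1.8654 × 7.4% = 19.30%

19.30%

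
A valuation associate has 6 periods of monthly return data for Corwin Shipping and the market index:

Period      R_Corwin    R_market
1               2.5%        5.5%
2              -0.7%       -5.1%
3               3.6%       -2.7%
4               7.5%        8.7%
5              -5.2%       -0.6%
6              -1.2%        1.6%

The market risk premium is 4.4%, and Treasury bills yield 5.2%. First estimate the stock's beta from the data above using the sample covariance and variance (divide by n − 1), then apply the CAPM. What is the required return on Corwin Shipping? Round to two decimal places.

Mean R_i = (2.5 − 0.7 + 3.6 + 7.5 − 5.2 − 1.2) / 6 = 1.0833%
Mean R_m = (5.5 − 5.1 − 2.7 + 8.7 − 0.6 + 1.6) / 6 = 1.2333%
Σ(R_i − R̄_i)(R_m − R̄_m) = 66.0333  ⇒  Cov = 66.0333 / 5 = 13.2067
Σ(R_m − R̄_m)² = 133.0333  ⇒  Var(R_m) = 133.0333 / 5 = 26.6067
β = Cov / Var(R_m) = 13.2067 / 26.6067 = 0.4964
E(R) = R_f + β × MRP = 5.2% + 0.4964 × 4.4% = 7.38%

7.38%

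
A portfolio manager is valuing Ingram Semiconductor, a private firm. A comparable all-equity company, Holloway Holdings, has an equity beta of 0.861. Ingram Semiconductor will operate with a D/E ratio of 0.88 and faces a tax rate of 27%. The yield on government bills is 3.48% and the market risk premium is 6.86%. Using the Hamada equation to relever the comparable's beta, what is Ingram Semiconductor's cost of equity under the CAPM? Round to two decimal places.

13.18%

β_L = β_U × [1 + (1 − t)(D/E)] = 0.861 × [1 + (1 − 0.27) × 0.88]
    = 0.861 × [1 + 0.73 × 0.88] = 0.861 × 1.6424 = 1.4141
E(R) = R_f + β_L × MRP = 3.48% + 1.4141 × 6.86% = 13.18%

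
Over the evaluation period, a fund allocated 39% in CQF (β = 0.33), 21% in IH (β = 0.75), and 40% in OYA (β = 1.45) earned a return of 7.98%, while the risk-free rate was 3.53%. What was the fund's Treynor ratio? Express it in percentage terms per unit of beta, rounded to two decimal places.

5.14%

β_P = 0.39×0.33 + 0.21×0.75 + 0.40×1.45 = 0.8662
Treynor = (R_P − R_f) / β_P = (7.98% − 3.53%) / 0.8662 = 4.45% / 0.8662 = 5.14%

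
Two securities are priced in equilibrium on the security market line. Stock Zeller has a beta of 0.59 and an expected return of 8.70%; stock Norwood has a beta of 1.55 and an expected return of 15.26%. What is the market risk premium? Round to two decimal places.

6.83%

Both satisfy E(R) = R_f + β·MRP, so the slope of the SML is
MRP = (15.26% − 8.70%) / (1.55 − 0.59) = 6.56% / 0.96 = 6.8333%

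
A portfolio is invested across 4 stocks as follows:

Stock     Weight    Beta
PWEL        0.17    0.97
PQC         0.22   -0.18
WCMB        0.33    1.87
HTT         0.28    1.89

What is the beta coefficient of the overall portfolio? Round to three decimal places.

β_P = Σ w_i β_i = 0.17×0.97 + 0.22×-0.18 + 0.33×1.87 + 0.28×1.89 = 1.2716

1.272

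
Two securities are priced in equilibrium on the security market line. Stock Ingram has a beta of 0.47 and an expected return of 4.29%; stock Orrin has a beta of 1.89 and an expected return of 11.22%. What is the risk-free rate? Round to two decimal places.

Both satisfy E(R) = R_f + β·MRP, so the slope of the SML is
MRP = (11.22% − 4.29%) / (1.89 − 0.47) = 6.93% / 1.42 = 4.8803%
R_f = E(R_Ingram) − β_Ingram·MRP = 4.29% − 0.47 × 4.8803% = 1.9963%

2.00%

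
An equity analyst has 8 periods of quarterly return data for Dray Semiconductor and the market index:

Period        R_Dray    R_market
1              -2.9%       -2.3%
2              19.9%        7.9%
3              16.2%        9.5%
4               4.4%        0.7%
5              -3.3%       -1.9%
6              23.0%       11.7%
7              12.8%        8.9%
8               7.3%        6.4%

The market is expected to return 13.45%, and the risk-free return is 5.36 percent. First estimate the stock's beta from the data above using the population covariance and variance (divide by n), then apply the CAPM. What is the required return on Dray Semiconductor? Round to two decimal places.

Mean R_i = (-2.9 + 19.9 + 16.2 + 4.4 − 3.3 + 23.0 + 12.8 + 7.3) / 8 = 9.6750%
Mean R_m = (-2.3 + 7.9 + 9.5 + 0.7 − 1.9 + 11.7 + 8.9 + 6.4) / 8 = 5.1125%
Σ(R_i − R̄_i)(R_m − R̄_m) = 361.1625  ⇒  Cov = 361.1625 / 8 = 45.1453
Σ(R_m − R̄_m)² = 210.0088  ⇒  Var(R_m) = 210.0088 / 8 = 26.2511
β = Cov / Var(R_m) = 45.1453 / 26.2511 = 1.7197
MRP = 13.45% − 5.36% = 8.09%
E(R) = R_f + β × MRP = 5.36% + 1.7197 × 8.09% = 19.27%

19.27%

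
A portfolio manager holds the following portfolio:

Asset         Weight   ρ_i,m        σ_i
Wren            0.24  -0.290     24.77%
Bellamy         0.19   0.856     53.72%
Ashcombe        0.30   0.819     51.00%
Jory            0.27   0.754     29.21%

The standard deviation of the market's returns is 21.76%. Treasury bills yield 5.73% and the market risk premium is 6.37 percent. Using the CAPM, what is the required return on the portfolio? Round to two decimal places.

13.19%

β_Wren = -0.290 × 24.77% / 21.76% = -0.3301
β_Bellamy = 0.856 × 53.72% / 21.76% = 2.1133
β_Ashcombe = 0.819 × 51.00% / 21.76% = 1.9195
β_Jory = 0.754 × 29.21% / 21.76% = 1.0121
β_P = Σ w_i β_i = 0.24×-0.3301 + 0.19×2.1133 + 0.30×1.9195 + 0.27×1.0121 = 1.1714
E(R_P) = R_f + β_P × MRP = 5.73% + 1.1714 × 6.37% = 13.19%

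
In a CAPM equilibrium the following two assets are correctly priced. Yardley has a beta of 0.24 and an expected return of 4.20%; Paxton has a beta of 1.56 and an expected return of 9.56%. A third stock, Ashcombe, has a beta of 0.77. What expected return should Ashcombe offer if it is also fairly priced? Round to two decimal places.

6.35%

MRP (SML slope) = (9.56% − 4.20%) / (1.56 − 0.24) = 5.36% / 1.32 = 4.0606%
R_f (intercept) = 4.20% − 0.24 × 4.0606% = 3.2255%
E(R_Ashcombe) = R_f + β × MRP = 3.2255% + 0.77 × 4.0606% = 6.35%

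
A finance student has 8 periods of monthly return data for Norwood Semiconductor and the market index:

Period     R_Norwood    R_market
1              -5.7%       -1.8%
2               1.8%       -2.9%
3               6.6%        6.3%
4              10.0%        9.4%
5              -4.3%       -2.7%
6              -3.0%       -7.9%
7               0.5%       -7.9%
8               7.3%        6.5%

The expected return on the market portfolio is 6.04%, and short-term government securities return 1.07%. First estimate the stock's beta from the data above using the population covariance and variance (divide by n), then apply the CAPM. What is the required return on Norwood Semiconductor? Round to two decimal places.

4.57%

Mean R_i = (-5.7 + 1.8 + 6.6 + 10.0 − 4.3 − 3.0 + 0.5 + 7.3) / 8 = 1.6500%
Mean R_m = (-1.8 − 2.9 + 6.3 + 9.4 − 2.7 − 7.9 − 7.9 + 6.5) / 8 = -0.1250%
Σ(R_i − R̄_i)(R_m − R̄_m) = 221.0800  ⇒  Cov = 221.0800 / 8 = 27.6350
Σ(R_m − R̄_m)² = 313.9350  ⇒  Var(R_m) = 313.9350 / 8 = 39.2419
β = Cov / Var(R_m) = 27.6350 / 39.2419 = 0.7042
MRP = 6.04% − 1.07% = 4.97%
E(R) = R_f + β × MRP = 1.07% + 0.7042 × 4.97% = 4.57%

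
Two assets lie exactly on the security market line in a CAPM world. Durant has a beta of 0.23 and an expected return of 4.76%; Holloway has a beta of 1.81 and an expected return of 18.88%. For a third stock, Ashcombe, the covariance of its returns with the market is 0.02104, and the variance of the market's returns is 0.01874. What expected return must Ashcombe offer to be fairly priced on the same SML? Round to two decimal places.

12.74%

MRP = (18.88% − 4.76%) / (1.81 − 0.23) = 8.9367%
R_f = 4.76% − 0.23 × 8.9367% = 2.7046%
β_Ashcombe = Cov / Var(R_m) = 0.02104 / 0.01874 = 1.1227
E(R_Ashcombe) = R_f + β × MRP = 2.7046% + 1.1227 × 8.9367% = 12.74%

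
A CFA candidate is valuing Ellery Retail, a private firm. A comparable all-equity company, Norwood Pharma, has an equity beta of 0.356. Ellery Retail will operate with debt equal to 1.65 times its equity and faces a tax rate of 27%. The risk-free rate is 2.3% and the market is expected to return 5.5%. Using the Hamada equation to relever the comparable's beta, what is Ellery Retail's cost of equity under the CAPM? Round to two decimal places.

4.81%

β_L = β_U × [1 + (1 − t)(D/E)] = 0.356 × [1 + (1 − 0.27) × 1.65]
    = 0.356 × [1 + 0.73 × 1.65] = 0.356 × 2.2045 = 0.7848
MRP = 5.5% − 2.3% = 3.20%
E(R) = R_f + β_L × MRP = 2.3% + 0.7848 × 3.2% = 4.81%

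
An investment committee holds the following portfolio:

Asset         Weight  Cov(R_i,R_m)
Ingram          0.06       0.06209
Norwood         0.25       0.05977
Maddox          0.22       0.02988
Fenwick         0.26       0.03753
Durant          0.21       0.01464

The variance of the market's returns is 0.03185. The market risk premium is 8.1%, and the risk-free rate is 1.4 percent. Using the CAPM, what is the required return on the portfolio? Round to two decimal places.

β_Ingram = 0.06209 / 0.03185 = 1.9495
β_Norwood = 0.05977 / 0.03185 = 1.8766
β_Maddox = 0.02988 / 0.03185 = 0.9381
β_Fenwick = 0.03753 / 0.03185 = 1.1783
β_Durant = 0.01464 / 0.03185 = 0.4597
β_P = Σ w_i β_i = 0.06×1.9495 + 0.25×1.8766 + 0.22×0.9381 + 0.26×1.1783 + 0.21×0.4597 = 1.1954
E(R_P) = R_f + β_P × MRP = 1.4% + 1.1954 × 8.1% = 11.08%

11.08%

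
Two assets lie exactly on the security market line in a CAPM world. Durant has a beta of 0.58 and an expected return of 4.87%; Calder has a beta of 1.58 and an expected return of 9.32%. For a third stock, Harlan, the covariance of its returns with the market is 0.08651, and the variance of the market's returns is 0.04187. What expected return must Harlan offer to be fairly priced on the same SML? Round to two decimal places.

11.48%

MRP = (9.32% − 4.87%) / (1.58 − 0.58) = 4.4500%
R_f = 4.87% − 0.58 × 4.4500% = 2.2890%
β_Harlan = Cov / Var(R_m) = 0.08651 / 0.04187 = 2.0662
E(R_Harlan) = R_f + β × MRP = 2.2890% + 2.0662 × 4.4500% = 11.48%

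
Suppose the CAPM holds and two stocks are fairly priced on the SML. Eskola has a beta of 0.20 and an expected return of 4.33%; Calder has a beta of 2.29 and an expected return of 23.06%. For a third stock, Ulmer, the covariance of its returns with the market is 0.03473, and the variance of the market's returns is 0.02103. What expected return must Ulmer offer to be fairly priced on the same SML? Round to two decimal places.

17.34%

MRP = (23.06% − 4.33%) / (2.29 − 0.20) = 8.9617%
R_f = 4.33% − 0.20 × 8.9617% = 2.5377%
β_Ulmer = Cov / Var(R_m) = 0.03473 / 0.02103 = 1.6515
E(R_Ulmer) = R_f + β × MRP = 2.5377% + 1.6515 × 8.9617% = 17.34%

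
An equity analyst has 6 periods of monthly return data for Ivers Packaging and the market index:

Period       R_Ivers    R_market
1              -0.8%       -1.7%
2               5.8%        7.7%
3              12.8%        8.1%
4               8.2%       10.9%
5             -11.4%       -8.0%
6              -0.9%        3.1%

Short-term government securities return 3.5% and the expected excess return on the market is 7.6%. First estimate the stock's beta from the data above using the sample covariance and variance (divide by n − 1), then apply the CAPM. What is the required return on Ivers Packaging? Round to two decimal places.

11.96%

Mean R_i = (-0.8 + 5.8 + 12.8 + 8.2 − 11.4 − 0.9) / 6 = 2.2833%
Mean R_m = (-1.7 + 7.7 + 8.1 + 10.9 − 8.0 + 3.1) / 6 = 3.3500%
Σ(R_i − R̄_i)(R_m − R̄_m) = 281.5950  ⇒  Cov = 281.5950 / 5 = 56.3190
Σ(R_m − R̄_m)² = 252.8750  ⇒  Var(R_m) = 252.8750 / 5 = 50.5750
β = Cov / Var(R_m) = 56.3190 / 50.5750 = 1.1136
E(R) = R_f + β × MRP = 3.5% + 1.1136 × 7.6% = 11.96%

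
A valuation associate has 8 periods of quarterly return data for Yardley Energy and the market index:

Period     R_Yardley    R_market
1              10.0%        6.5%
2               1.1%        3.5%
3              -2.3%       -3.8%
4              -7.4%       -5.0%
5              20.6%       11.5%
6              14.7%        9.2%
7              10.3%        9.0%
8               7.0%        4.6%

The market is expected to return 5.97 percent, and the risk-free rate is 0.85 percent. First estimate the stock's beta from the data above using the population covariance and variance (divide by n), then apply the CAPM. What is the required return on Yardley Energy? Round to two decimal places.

8.31%

Mean R_i = (10.0 + 1.1 − 2.3 − 7.4 + 20.6 + 14.7 + 10.3 + 7.0) / 8 = 6.7500%
Mean R_m = (6.5 + 3.5 − 3.8 − 5.0 + 11.5 + 9.2 + 9.0 + 4.6) / 8 = 4.4375%
Σ(R_i − R̄_i)(R_m − R̄_m) = 372.0050  ⇒  Cov = 372.0050 / 8 = 46.5006
Σ(R_m − R̄_m)² = 255.4588  ⇒  Var(R_m) = 255.4588 / 8 = 31.9324
β = Cov / Var(R_m) = 46.5006 / 31.9324 = 1.4562
MRP = 5.97% − 0.85% = 5.12%
E(R) = R_f + β × MRP = 0.85% + 1.4562 × 5.12% = 8.31%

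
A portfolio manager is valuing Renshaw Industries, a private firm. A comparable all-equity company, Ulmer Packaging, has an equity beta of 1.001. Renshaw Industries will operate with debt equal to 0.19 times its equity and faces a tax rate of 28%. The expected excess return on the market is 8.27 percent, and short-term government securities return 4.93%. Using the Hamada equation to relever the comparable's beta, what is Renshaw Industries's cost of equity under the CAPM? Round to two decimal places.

14.34%

β_L = β_U × [1 + (1 − t)(D/E)] = 1.001 × [1 + (1 − 0.28) × 0.19]
    = 1.001 × [1 + 0.72 × 0.19] = 1.001 × 1.1368 = 1.1379
E(R) = R_f + β_L × MRP = 4.93% + 1.1379 × 8.27% = 14.34%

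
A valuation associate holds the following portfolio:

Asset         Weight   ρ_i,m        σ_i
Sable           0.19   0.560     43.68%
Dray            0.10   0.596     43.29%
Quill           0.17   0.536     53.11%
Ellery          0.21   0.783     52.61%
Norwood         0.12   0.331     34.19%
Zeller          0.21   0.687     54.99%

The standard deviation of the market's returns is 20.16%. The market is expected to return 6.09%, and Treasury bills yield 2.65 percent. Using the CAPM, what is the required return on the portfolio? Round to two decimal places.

7.77%

β_Sable = 0.560 × 43.68% / 20.16% = 1.2133
β_Dray = 0.596 × 43.29% / 20.16% = 1.2798
β_Quill = 0.536 × 53.11% / 20.16% = 1.4121
β_Ellery = 0.783 × 52.61% / 20.16% = 2.0433
β_Norwood = 0.331 × 34.19% / 20.16% = 0.5614
β_Zeller = 0.687 × 54.99% / 20.16% = 1.8739
β_P = Σ w_i β_i = 0.19×1.2133 + 0.10×1.2798 + 0.17×1.4121 + 0.21×2.0433 + 0.12×0.5614 + 0.21×1.8739 = 1.4885
MRP = 6.09% − 2.65% = 3.44%
E(R_P) = R_f + β_P × MRP = 2.65% + 1.4885 × 3.44% = 7.77%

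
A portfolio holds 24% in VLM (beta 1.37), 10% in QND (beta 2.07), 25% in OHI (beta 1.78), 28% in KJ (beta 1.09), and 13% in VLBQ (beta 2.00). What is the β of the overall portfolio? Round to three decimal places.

1.546

β_P = Σ w_i β_i = 0.24×1.37 + 0.10×2.07 + 0.25×1.78 + 0.28×1.09 + 0.13×2.00 = 1.5460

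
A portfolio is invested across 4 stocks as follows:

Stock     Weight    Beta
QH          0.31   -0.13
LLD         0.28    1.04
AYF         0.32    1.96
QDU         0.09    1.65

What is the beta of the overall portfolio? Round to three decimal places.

β_P = Σ w_i β_i = 0.31×-0.13 + 0.28×1.04 + 0.32×1.96 + 0.09×1.65 = 1.0266

1.027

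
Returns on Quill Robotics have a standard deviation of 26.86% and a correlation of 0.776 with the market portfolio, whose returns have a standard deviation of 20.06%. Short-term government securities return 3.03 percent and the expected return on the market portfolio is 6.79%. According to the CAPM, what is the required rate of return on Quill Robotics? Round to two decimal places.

6.94%

β = ρ × σ_i / σ_m = 0.776 × 26.86% / 20.06% = 1.0391
MRP = 6.79% − 3.03% = 3.76%
E(R) = 3.03% + 1.0391 × 3.76% = 6.94%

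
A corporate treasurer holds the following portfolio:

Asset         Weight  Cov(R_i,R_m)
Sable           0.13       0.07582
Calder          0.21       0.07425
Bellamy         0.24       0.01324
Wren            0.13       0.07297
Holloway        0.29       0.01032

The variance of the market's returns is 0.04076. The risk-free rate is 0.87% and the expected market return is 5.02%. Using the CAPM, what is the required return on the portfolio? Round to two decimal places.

β_Sable = 0.07582 / 0.04076 = 1.8602
β_Calder = 0.07425 / 0.04076 = 1.8216
β_Bellamy = 0.01324 / 0.04076 = 0.3248
β_Wren = 0.07297 / 0.04076 = 1.7902
β_Holloway = 0.01032 / 0.04076 = 0.2532
β_P = Σ w_i β_i = 0.13×1.8602 + 0.21×1.8216 + 0.24×0.3248 + 0.13×1.7902 + 0.29×0.2532 = 1.0085
MRP = 5.02% − 0.87% = 4.15%
E(R_P) = R_f + β_P × MRP = 0.87% + 1.0085 × 4.15% = 5.06%

5.06%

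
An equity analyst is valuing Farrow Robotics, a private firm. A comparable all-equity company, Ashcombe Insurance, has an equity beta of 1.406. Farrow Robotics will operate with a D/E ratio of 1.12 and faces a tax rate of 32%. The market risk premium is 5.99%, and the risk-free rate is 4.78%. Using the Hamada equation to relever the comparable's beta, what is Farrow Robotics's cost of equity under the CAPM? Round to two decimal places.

19.62%

β_L = β_U × [1 + (1 − t)(D/E)] = 1.406 × [1 + (1 − 0.32) × 1.12]
    = 1.406 × [1 + 0.68 × 1.12] = 1.406 × 1.7616 = 2.4768
E(R) = R_f + β_L × MRP = 4.78% + 2.4768 × 5.99% = 19.62%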